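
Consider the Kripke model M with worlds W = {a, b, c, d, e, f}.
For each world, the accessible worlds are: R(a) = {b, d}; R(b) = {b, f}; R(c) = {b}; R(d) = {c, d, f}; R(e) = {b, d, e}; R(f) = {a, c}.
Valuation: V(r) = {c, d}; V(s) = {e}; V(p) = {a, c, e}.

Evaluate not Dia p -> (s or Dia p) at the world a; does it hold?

At a: not Dia p is true, s or Dia p is false, so not Dia p -> (s or Dia p) is false.
  At a: Dia p is false, so not Dia p is true.
    At a: Dia p requires p at some successor in {b, d}.
      At b: p is false.
      At d: p is false.
    So Dia p is false at a.
  At a: s is false, Dia p is false, so s or Dia p is false.
    At a: Dia p requires p at some successor in {b, d}.
      At b: p is false.
      At d: p is false.
    So Dia p is false at a.

No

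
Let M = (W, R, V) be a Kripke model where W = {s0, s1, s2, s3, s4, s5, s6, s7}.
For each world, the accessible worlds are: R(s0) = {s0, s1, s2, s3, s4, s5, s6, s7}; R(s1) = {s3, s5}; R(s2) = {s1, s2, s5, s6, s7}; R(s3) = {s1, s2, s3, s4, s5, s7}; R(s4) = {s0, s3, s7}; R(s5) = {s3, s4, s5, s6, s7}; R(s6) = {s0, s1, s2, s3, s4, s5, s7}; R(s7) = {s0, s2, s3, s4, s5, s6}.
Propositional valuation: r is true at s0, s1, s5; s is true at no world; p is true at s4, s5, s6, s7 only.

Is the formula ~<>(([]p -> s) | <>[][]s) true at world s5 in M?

At s5: <>(([]p -> s) | <>[][]s) is true, so ~<>(([]p -> s) | <>[][]s) is false.
  At s5: <>(([]p -> s) | <>[][]s) requires ([]p -> s) | <>[][]s at some successor in {s3, s4, s5, s6, s7}.
    ([]p -> s) | <>[][]s holds at s3, so <>(([]p -> s) | <>[][]s) is true at s5.
      At s3: []p -> s is true, <>[][]s is false, so ([]p -> s) | <>[][]s is true.

No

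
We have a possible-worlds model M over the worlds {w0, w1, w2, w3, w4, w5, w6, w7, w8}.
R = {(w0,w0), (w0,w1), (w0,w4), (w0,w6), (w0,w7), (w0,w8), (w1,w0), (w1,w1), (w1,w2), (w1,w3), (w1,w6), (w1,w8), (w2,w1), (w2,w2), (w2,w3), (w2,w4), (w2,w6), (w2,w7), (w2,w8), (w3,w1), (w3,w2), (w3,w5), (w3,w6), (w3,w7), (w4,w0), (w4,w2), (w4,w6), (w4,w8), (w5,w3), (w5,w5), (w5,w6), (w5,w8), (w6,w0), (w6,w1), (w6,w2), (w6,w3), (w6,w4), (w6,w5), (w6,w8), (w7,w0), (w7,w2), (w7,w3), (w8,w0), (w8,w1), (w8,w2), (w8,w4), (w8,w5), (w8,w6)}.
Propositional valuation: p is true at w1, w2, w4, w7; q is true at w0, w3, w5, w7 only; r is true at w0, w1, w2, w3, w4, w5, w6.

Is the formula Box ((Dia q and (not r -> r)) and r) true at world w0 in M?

At w0: Box ((Dia q and (not r -> r)) and r) requires (Dia q and (not r -> r)) and r at every successor {w0, w1, w4, w6, w7, w8}.
  (Dia q and (not r -> r)) and r fails at w7, so Box ((Dia q and (not r -> r)) and r) is false at w0.
    At w7: Dia q and (not r -> r) is false, r is false, so (Dia q and (not r -> r)) and r is false.
      At w7: Dia q is true, not r -> r is false, so Dia q and (not r -> r) is false.

No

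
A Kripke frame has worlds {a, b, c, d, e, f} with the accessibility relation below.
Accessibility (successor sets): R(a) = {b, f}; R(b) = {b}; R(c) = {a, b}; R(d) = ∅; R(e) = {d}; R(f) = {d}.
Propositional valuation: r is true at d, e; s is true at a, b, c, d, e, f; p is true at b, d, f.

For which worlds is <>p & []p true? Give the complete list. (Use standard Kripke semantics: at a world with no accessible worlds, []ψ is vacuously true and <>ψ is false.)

Recall that []ψ holds at a world iff ψ holds at every accessible world, and <>ψ holds iff ψ holds at some accessible world.
Let φ = <>p & []p. Evaluate φ at each world:
  a (successors {b, f}): φ is true.
  b (successors {b}): φ is true.
  c (successors {a, b}): φ is false.
  d (successors ∅): φ is false.
  e (successors {d}): φ is true.
  f (successors {d}): φ is true.
For instance, at c:
  At c: <>p is true, []p is false, so <>p & []p is false.
    At c: <>p requires p at some successor in {a, b}.
      p holds at b, so <>p is true at c.
    At c: []p requires p at every successor {a, b}.
      p fails at a, so []p is false at c.
Satisfying worlds: {a, b, e, f}

a, b, e, f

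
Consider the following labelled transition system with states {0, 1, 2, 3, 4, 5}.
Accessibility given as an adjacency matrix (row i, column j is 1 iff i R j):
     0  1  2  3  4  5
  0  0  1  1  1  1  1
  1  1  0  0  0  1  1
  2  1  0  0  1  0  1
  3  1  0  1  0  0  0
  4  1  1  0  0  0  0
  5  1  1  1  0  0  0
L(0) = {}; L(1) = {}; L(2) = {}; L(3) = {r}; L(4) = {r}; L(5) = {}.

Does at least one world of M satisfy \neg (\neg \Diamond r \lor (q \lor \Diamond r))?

Let φ = \neg (\neg \Diamond r \lor (q \lor \Diamond r)). Evaluate φ at each world:
  0 (successors {1, 2, 3, 4, 5}): φ is false.
  1 (successors {0, 4, 5}): φ is false.
  2 (successors {0, 3, 5}): φ is false.
  3 (successors {0, 2}): φ is false.
  4 (successors {0, 1}): φ is false.
  5 (successors {0, 1, 2}): φ is false.
For instance, at 1:
  At 1: \neg \Diamond r \lor (q \lor \Diamond r) is true, so \neg (\neg \Diamond r \lor (q \lor \Diamond r)) is false.
    At 1: \neg \Diamond r is false, q \lor \Diamond r is true, so \neg \Diamond r \lor (q \lor \Diamond r) is true.
      At 1: \Diamond r is true, so \neg \Diamond r is false.
      At 1: q is false, \Diamond r is true, so q \lor \Diamond r is true.

No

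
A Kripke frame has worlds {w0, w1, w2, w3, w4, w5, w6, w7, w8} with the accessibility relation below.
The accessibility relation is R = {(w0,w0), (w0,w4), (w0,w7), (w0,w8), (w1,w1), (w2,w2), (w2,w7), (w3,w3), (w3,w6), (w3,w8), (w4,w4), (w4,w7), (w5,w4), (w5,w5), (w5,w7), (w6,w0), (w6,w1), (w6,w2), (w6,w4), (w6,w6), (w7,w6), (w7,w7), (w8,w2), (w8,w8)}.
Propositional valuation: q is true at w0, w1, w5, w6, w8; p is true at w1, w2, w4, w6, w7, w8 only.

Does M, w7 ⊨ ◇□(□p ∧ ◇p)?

At w7: ◇□(□p ∧ ◇p) requires □(□p ∧ ◇p) at some successor in {w6, w7}.
  At w6: □(□p ∧ ◇p) is false.
  At w7: □(□p ∧ ◇p) is false.
So ◇□(□p ∧ ◇p) is false at w7.

No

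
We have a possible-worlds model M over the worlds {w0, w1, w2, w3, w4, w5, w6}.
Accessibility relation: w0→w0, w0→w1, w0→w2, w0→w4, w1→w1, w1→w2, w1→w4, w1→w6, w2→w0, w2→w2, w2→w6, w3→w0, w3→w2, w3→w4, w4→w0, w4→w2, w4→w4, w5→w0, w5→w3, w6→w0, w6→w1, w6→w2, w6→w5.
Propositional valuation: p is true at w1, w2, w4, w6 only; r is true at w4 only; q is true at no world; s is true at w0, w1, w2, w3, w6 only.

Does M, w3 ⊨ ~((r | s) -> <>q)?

Recall that <>ψ holds at a world iff ψ holds at some accessible world.
At w3: (r | s) -> <>q is false, so ~((r | s) -> <>q) is true.
  At w3: r | s is true, <>q is false, so (r | s) -> <>q is false.
    At w3: <>q requires q at some successor in {w0, w2, w4}.
      At w0: q is false.
      At w2: q is false.
      At w4: q is false.
    So <>q is false at w3.

Yes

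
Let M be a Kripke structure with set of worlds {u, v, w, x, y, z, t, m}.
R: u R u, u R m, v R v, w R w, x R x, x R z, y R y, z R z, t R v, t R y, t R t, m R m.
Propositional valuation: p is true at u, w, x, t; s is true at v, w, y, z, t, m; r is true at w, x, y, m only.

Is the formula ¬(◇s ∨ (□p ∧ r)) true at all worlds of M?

Let φ = ¬(◇s ∨ (□p ∧ r)). Evaluate φ at each world:
  u (successors {u, m}): φ is false.
  v (successors {v}): φ is false.
  w (successors {w}): φ is false.
  x (successors {x, z}): φ is false.
  y (successors {y}): φ is false.
  z (successors {z}): φ is false.
  t (successors {v, y, t}): φ is false.
  m (successors {m}): φ is false.
Detail at u (counterexample):
  At u: ◇s ∨ (□p ∧ r) is true, so ¬(◇s ∨ (□p ∧ r)) is false.
    At u: ◇s is true, □p ∧ r is false, so ◇s ∨ (□p ∧ r) is true.
      At u: ◇s requires s at some successor in {u, m}.
        s holds at m, so ◇s is true at u.
      At u: □p is false, r is false, so □p ∧ r is false.

No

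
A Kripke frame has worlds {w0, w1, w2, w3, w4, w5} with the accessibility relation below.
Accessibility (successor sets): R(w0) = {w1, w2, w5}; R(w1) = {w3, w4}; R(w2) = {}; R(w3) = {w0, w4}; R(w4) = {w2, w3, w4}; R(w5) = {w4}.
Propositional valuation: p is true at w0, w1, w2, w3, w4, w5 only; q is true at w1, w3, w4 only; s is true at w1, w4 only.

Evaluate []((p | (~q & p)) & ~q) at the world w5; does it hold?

No

At w5: []((p | (~q & p)) & ~q) requires (p | (~q & p)) & ~q at every successor {w4}.
  (p | (~q & p)) & ~q fails at w4, so []((p | (~q & p)) & ~q) is false at w5.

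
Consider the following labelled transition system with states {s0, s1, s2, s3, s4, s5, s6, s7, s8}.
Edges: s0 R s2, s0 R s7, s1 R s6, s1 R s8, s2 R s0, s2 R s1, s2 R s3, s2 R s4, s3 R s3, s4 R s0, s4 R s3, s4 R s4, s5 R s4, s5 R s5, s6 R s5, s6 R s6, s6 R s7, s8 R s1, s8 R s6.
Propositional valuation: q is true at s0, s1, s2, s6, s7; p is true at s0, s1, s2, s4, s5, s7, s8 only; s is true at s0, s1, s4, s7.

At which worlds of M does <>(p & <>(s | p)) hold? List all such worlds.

s0, s1, s2, s4, s5, s6, s8

Recall that <>ψ holds at a world iff ψ holds at some accessible world.
Let φ = <>(p & <>(s | p)). Evaluate φ at each world:
  s0 (successors {s2, s7}): φ is true.
  s1 (successors {s6, s8}): φ is true.
  s2 (successors {s0, s1, s3, s4}): φ is true.
  s3 (successors {s3}): φ is false.
  s4 (successors {s0, s3, s4}): φ is true.
  s5 (successors {s4, s5}): φ is true.
  s6 (successors {s5, s6, s7}): φ is true.
  s7 (successors ∅): φ is false.
  s8 (successors {s1, s6}): φ is true.
For instance, at s4:
  At s4: <>(p & <>(s | p)) requires p & <>(s | p) at some successor in {s0, s3, s4}.
    p & <>(s | p) holds at s0, so <>(p & <>(s | p)) is true at s4.
      At s0: p is true, <>(s | p) is true, so p & <>(s | p) is true.
Satisfying worlds: {s0, s1, s2, s4, s5, s6, s8}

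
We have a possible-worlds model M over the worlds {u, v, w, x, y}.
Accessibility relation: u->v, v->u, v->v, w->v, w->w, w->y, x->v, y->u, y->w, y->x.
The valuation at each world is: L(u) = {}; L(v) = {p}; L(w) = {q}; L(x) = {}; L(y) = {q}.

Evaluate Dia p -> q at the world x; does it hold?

At x: Dia p is true, q is false, so Dia p -> q is false.
  At x: Dia p requires p at some successor in {v}.
    p holds at v, so Dia p is true at x.

No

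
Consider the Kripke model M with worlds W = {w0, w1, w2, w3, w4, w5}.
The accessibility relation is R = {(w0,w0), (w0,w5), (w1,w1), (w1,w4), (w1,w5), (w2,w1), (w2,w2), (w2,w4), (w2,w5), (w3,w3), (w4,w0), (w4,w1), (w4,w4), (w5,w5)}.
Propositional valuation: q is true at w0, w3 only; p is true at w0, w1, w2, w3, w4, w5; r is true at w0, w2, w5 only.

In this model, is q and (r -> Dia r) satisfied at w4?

No

At w4: q is false, r -> Dia r is true, so q and (r -> Dia r) is false.
  At w4: r is false, Dia r is true, so r -> Dia r is true.
    At w4: Dia r requires r at some successor in {w0, w1, w4}.
      r holds at w0, so Dia r is true at w4.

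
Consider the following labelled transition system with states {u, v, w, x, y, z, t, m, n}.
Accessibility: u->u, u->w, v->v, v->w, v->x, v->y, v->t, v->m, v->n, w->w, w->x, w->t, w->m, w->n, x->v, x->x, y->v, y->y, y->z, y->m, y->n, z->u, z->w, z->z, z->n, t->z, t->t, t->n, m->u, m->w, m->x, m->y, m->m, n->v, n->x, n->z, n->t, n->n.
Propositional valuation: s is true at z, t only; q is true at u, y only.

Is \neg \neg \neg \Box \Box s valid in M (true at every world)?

Let φ = \neg \neg \neg \Box \Box s. Evaluate φ at each world:
  u (successors {u, w}): φ is true.
  v (successors {v, w, x, y, t, m, n}): φ is true.
  w (successors {w, x, t, m, n}): φ is true.
  x (successors {v, x}): φ is true.
  y (successors {v, y, z, m, n}): φ is true.
  z (successors {u, w, z, n}): φ is true.
  t (successors {z, t, n}): φ is true.
  m (successors {u, w, x, y, m}): φ is true.
  n (successors {v, x, z, t, n}): φ is true.
For instance, at x:
  At x: \neg \neg \Box \Box s is false, so \neg \neg \neg \Box \Box s is true.
    At x: \neg \Box \Box s is true, so \neg \neg \Box \Box s is false.
      At x: \Box \Box s is false, so \neg \Box \Box s is true.

Yes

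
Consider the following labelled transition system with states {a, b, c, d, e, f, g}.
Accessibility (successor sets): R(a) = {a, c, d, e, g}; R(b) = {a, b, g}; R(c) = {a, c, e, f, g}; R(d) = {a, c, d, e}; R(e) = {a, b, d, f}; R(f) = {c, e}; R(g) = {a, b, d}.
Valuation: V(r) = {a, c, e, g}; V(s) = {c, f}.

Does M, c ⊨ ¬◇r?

Recall that ◇ψ holds at a world iff ψ holds at some accessible world.
At c: ◇r is true, so ¬◇r is false.
  At c: ◇r requires r at some successor in {a, c, e, f, g}.
    r holds at a, so ◇r is true at c.

No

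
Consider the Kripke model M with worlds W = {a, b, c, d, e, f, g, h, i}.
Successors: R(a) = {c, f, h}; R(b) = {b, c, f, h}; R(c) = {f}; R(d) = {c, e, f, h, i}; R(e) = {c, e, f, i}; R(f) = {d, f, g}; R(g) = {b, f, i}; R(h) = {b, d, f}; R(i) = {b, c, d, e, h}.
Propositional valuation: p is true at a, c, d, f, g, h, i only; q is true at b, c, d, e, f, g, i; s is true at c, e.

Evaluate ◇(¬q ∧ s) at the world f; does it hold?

No

At f: ◇(¬q ∧ s) requires ¬q ∧ s at some successor in {d, f, g}.
  At d: ¬q ∧ s is false.
  At f: ¬q ∧ s is false.
  At g: ¬q ∧ s is false.
So ◇(¬q ∧ s) is false at f.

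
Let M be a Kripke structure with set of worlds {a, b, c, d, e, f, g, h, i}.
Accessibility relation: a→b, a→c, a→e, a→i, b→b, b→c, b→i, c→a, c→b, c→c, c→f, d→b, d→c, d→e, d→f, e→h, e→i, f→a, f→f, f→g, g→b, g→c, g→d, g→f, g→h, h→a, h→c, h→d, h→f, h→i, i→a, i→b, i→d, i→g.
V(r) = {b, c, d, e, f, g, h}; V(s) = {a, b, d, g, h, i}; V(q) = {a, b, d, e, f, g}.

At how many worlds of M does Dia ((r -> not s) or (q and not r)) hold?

Recall that Dia ψ holds at a world iff ψ holds at some accessible world.
Let φ = Dia ((r -> not s) or (q and not r)). Evaluate φ at each world:
  a (successors {b, c, e, i}): φ is true.
  b (successors {b, c, i}): φ is true.
  c (successors {a, b, c, f}): φ is true.
  d (successors {b, c, e, f}): φ is true.
  e (successors {h, i}): φ is true.
  f (successors {a, f, g}): φ is true.
  g (successors {b, c, d, f, h}): φ is true.
  h (successors {a, c, d, f, i}): φ is true.
  i (successors {a, b, d, g}): φ is true.
For instance, at f:
  At f: Dia ((r -> not s) or (q and not r)) requires (r -> not s) or (q and not r) at some successor in {a, f, g}.
    (r -> not s) or (q and not r) holds at a, so Dia ((r -> not s) or (q and not r)) is true at f.
Satisfying worlds: {a, b, c, d, e, f, g, h, i}

9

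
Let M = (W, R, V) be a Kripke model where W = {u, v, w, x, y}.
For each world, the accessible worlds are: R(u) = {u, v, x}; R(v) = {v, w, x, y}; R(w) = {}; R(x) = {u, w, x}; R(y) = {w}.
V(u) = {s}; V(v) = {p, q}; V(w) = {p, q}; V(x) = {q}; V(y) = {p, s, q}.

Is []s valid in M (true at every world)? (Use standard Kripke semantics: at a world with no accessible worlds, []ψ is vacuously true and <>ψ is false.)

No

Let φ = []s. Evaluate φ at each world:
  u (successors {u, v, x}): φ is false.
  v (successors {v, w, x, y}): φ is false.
  w (successors ∅): φ is true.
  x (successors {u, w, x}): φ is false.
  y (successors {w}): φ is false.
Detail at u (counterexample):
  At u: []s requires s at every successor {u, v, x}.
    s fails at v, so []s is false at u.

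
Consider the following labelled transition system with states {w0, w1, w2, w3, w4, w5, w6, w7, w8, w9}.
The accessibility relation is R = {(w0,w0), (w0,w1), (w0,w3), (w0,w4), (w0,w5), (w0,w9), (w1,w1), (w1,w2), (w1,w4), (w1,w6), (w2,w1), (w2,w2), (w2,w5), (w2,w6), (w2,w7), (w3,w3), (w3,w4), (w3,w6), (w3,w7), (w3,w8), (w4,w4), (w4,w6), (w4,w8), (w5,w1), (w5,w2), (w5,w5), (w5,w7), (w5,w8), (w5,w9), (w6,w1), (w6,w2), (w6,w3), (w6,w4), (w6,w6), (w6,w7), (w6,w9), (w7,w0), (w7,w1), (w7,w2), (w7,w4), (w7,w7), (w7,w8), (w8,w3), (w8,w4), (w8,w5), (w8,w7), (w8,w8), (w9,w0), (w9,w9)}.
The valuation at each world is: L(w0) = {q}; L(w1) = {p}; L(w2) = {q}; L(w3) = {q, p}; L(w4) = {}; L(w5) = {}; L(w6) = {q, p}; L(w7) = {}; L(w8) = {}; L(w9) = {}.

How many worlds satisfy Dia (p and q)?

7

Let φ = Dia (p and q). Evaluate φ at each world:
  w0 (successors {w0, w1, w3, w4, w5, w9}): φ is true.
  w1 (successors {w1, w2, w4, w6}): φ is true.
  w2 (successors {w1, w2, w5, w6, w7}): φ is true.
  w3 (successors {w3, w4, w6, w7, w8}): φ is true.
  w4 (successors {w4, w6, w8}): φ is true.
  w5 (successors {w1, w2, w5, w7, w8, w9}): φ is false.
  w6 (successors {w1, w2, w3, w4, w6, w7, w9}): φ is true.
  w7 (successors {w0, w1, w2, w4, w7, w8}): φ is false.
  w8 (successors {w3, w4, w5, w7, w8}): φ is true.
  w9 (successors {w0, w9}): φ is false.
For instance, at w7:
  At w7: Dia (p and q) requires p and q at some successor in {w0, w1, w2, w4, w7, w8}.
    At w0: p and q is false.
    At w1: p and q is false.
    At w2: p and q is false.
    At w4: p and q is false.
    At w7: p and q is false.
    At w8: p and q is false.
  So Dia (p and q) is false at w7.
Satisfying worlds: {w0, w1, w2, w3, w4, w6, w8}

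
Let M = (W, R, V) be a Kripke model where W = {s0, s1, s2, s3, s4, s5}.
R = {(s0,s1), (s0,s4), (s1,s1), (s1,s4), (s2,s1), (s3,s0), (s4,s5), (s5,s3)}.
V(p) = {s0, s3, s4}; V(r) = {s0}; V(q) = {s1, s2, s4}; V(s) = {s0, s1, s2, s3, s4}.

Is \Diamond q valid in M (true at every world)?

No

Recall that \Diamond ψ holds at a world iff ψ holds at some accessible world.
Let φ = \Diamond q. Evaluate φ at each world:
  s0 (successors {s1, s4}): φ is true.
  s1 (successors {s1, s4}): φ is true.
  s2 (successors {s1}): φ is true.
  s3 (successors {s0}): φ is false.
  s4 (successors {s5}): φ is false.
  s5 (successors {s3}): φ is false.
Detail at s3 (counterexample):
  At s3: \Diamond q requires q at some successor in {s0}.
    At s0: q is false.
  So \Diamond q is false at s3.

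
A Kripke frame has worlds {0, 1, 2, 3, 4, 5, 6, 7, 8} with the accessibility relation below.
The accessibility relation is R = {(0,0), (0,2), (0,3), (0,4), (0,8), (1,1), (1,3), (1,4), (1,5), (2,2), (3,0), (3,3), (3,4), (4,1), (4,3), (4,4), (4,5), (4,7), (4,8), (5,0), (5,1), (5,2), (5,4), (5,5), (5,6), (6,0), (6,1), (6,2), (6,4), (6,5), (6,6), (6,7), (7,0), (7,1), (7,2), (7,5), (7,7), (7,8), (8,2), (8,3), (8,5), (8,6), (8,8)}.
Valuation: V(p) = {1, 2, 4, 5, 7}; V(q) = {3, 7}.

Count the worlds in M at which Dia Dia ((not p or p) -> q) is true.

8

Let φ = Dia Dia ((not p or p) -> q). Evaluate φ at each world:
  0 (successors {0, 2, 3, 4, 8}): φ is true.
  1 (successors {1, 3, 4, 5}): φ is true.
  2 (successors {2}): φ is false.
  3 (successors {0, 3, 4}): φ is true.
  4 (successors {1, 3, 4, 5, 7, 8}): φ is true.
  5 (successors {0, 1, 2, 4, 5, 6}): φ is true.
  6 (successors {0, 1, 2, 4, 5, 6, 7}): φ is true.
  7 (successors {0, 1, 2, 5, 7, 8}): φ is true.
  8 (successors {2, 3, 5, 6, 8}): φ is true.
For instance, at 7:
  At 7: Dia Dia ((not p or p) -> q) requires Dia ((not p or p) -> q) at some successor in {0, 1, 2, 5, 7, 8}.
    Dia ((not p or p) -> q) holds at 0, so Dia Dia ((not p or p) -> q) is true at 7.
      At 0: Dia ((not p or p) -> q) requires (not p or p) -> q at some successor in {0, 2, 3, 4, 8}.
        (not p or p) -> q holds at 3, so Dia ((not p or p) -> q) is true at 0.
Satisfying worlds: {0, 1, 3, 4, 5, 6, 7, 8}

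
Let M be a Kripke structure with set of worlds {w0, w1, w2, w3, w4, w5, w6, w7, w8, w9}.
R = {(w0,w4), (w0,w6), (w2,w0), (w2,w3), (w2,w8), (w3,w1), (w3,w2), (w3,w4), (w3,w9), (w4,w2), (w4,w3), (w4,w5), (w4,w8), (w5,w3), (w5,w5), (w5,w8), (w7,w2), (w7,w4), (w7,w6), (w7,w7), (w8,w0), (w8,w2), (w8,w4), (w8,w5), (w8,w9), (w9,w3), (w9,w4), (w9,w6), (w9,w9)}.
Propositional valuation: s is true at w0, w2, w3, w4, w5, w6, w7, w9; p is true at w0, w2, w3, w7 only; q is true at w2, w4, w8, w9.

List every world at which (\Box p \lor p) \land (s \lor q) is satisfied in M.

Recall that \Box ψ holds at a world iff ψ holds at every accessible world, and \Diamond ψ holds iff ψ holds at some accessible world.
Let φ = (\Box p \lor p) \land (s \lor q). Evaluate φ at each world:
  w0 (successors {w4, w6}): φ is true.
  w1 (successors ∅): φ is false.
  w2 (successors {w0, w3, w8}): φ is true.
  w3 (successors {w1, w2, w4, w9}): φ is true.
  w4 (successors {w2, w3, w5, w8}): φ is false.
  w5 (successors {w3, w5, w8}): φ is false.
  w6 (successors ∅): φ is true.
  w7 (successors {w2, w4, w6, w7}): φ is true.
  w8 (successors {w0, w2, w4, w5, w9}): φ is false.
  w9 (successors {w3, w4, w6, w9}): φ is false.
For instance, at w2:
  At w2: \Box p \lor p is true, s \lor q is true, so (\Box p \lor p) \land (s \lor q) is true.
    At w2: \Box p is false, p is true, so \Box p \lor p is true.
      At w2: \Box p requires p at every successor {w0, w3, w8}.
        p fails at w8, so \Box p is false at w2.
Satisfying worlds: {w0, w2, w3, w6, w7}

w0, w2, w3, w6, w7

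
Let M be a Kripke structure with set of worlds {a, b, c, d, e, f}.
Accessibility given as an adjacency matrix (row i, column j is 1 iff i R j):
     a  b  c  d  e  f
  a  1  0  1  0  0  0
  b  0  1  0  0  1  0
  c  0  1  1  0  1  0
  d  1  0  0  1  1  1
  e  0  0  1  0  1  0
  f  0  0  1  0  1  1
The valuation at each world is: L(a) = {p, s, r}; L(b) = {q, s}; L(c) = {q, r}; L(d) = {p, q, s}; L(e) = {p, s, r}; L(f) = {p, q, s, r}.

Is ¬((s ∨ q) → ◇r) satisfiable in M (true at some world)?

No

Let φ = ¬((s ∨ q) → ◇r). Evaluate φ at each world:
  a (successors {a, c}): φ is false.
  b (successors {b, e}): φ is false.
  c (successors {b, c, e}): φ is false.
  d (successors {a, d, e, f}): φ is false.
  e (successors {c, e}): φ is false.
  f (successors {c, e, f}): φ is false.
For instance, at d:
  At d: (s ∨ q) → ◇r is true, so ¬((s ∨ q) → ◇r) is false.
    At d: s ∨ q is true, ◇r is true, so (s ∨ q) → ◇r is true.
      At d: ◇r requires r at some successor in {a, d, e, f}.
        r holds at a, so ◇r is true at d.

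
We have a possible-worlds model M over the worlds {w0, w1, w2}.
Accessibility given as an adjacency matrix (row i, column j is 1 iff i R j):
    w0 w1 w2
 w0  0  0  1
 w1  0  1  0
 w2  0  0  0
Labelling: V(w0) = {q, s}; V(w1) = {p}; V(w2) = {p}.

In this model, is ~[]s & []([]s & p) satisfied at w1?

At w1: ~[]s is true, []([]s & p) is false, so ~[]s & []([]s & p) is false.
  At w1: []s is false, so ~[]s is true.
    At w1: []s requires s at every successor {w1}.
      s fails at w1, so []s is false at w1.
  At w1: []([]s & p) requires []s & p at every successor {w1}.
    []s & p fails at w1, so []([]s & p) is false at w1.
      At w1: []s is false, p is true, so []s & p is false.

No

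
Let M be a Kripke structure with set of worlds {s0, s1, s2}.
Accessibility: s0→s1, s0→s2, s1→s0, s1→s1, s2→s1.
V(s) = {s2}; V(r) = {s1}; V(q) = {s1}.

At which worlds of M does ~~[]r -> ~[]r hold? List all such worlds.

s0, s1

Recall that []ψ holds at a world iff ψ holds at every accessible world, and <>ψ holds iff ψ holds at some accessible world.
Let φ = ~~[]r -> ~[]r. Evaluate φ at each world:
  s0 (successors {s1, s2}): φ is true.
  s1 (successors {s0, s1}): φ is true.
  s2 (successors {s1}): φ is false.
For instance, at s2:
  At s2: ~~[]r is true, ~[]r is false, so ~~[]r -> ~[]r is false.
    At s2: ~[]r is false, so ~~[]r is true.
      At s2: []r is true, so ~[]r is false.
    At s2: []r is true, so ~[]r is false.
      At s2: []r requires r at every successor {s1}.
        At s1: r is true.
      So []r is true at s2.
Satisfying worlds: {s0, s1}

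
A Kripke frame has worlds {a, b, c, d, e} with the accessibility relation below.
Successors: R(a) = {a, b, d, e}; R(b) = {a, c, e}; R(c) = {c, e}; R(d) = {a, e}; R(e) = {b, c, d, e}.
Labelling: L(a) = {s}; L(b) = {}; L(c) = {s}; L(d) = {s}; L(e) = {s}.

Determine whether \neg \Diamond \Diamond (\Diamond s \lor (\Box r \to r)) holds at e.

Recall that \Box ψ holds at a world iff ψ holds at every accessible world, and \Diamond ψ holds iff ψ holds at some accessible world.
At e: \Diamond \Diamond (\Diamond s \lor (\Box r \to r)) is true, so \neg \Diamond \Diamond (\Diamond s \lor (\Box r \to r)) is false.
  At e: \Diamond \Diamond (\Diamond s \lor (\Box r \to r)) requires \Diamond (\Diamond s \lor (\Box r \to r)) at some successor in {b, c, d, e}.
    \Diamond (\Diamond s \lor (\Box r \to r)) holds at b, so \Diamond \Diamond (\Diamond s \lor (\Box r \to r)) is true at e.
      At b: \Diamond (\Diamond s \lor (\Box r \to r)) requires \Diamond s \lor (\Box r \to r) at some successor in {a, c, e}.
        \Diamond s \lor (\Box r \to r) holds at a, so \Diamond (\Diamond s \lor (\Box r \to r)) is true at b.

No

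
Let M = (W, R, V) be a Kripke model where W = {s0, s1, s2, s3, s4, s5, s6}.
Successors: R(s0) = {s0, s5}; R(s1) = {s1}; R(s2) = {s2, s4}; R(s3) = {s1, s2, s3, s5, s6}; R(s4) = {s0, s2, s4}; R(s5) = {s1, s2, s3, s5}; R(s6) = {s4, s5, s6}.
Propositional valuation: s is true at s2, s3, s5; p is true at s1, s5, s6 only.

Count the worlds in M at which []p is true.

Let φ = []p. Evaluate φ at each world:
  s0 (successors {s0, s5}): φ is false.
  s1 (successors {s1}): φ is true.
  s2 (successors {s2, s4}): φ is false.
  s3 (successors {s1, s2, s3, s5, s6}): φ is false.
  s4 (successors {s0, s2, s4}): φ is false.
  s5 (successors {s1, s2, s3, s5}): φ is false.
  s6 (successors {s4, s5, s6}): φ is false.
For instance, at s2:
  At s2: []p requires p at every successor {s2, s4}.
    p fails at s2, so []p is false at s2.
Satisfying worlds: {s1}

1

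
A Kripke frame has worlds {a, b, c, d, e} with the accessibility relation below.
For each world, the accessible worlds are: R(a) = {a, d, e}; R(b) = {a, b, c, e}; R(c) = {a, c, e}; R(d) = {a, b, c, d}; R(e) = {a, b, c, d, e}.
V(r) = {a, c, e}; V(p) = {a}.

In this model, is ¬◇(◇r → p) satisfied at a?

Recall that ◇ψ holds at a world iff ψ holds at some accessible world.
At a: ◇(◇r → p) is true, so ¬◇(◇r → p) is false.
  At a: ◇(◇r → p) requires ◇r → p at some successor in {a, d, e}.
    ◇r → p holds at a, so ◇(◇r → p) is true at a.
      At a: ◇r is true, p is true, so ◇r → p is true.

No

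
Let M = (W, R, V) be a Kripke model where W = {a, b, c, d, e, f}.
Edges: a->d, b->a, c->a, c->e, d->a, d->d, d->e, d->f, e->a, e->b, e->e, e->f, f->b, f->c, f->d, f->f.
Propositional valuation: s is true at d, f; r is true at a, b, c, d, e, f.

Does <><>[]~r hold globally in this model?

No

Let φ = <><>[]~r. Evaluate φ at each world:
  a (successors {d}): φ is false.
  b (successors {a}): φ is false.
  c (successors {a, e}): φ is false.
  d (successors {a, d, e, f}): φ is false.
  e (successors {a, b, e, f}): φ is false.
  f (successors {b, c, d, f}): φ is false.
Detail at a (counterexample):
  At a: <><>[]~r requires <>[]~r at some successor in {d}.
    At d: <>[]~r is false.
  So <><>[]~r is false at a.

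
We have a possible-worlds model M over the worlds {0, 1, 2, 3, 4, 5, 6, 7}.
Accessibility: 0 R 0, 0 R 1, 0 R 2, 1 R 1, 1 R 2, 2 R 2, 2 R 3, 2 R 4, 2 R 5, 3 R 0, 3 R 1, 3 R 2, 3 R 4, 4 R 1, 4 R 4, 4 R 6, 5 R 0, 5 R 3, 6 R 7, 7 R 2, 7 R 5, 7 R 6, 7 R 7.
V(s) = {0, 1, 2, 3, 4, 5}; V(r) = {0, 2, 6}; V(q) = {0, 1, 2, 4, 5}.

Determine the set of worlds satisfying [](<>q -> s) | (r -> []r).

Let φ = [](<>q -> s) | (r -> []r). Evaluate φ at each world:
  0 (successors {0, 1, 2}): φ is true.
  1 (successors {1, 2}): φ is true.
  2 (successors {2, 3, 4, 5}): φ is true.
  3 (successors {0, 1, 2, 4}): φ is true.
  4 (successors {1, 4, 6}): φ is true.
  5 (successors {0, 3}): φ is true.
  6 (successors {7}): φ is false.
  7 (successors {2, 5, 6, 7}): φ is true.
For instance, at 5:
  At 5: [](<>q -> s) is true, r -> []r is true, so [](<>q -> s) | (r -> []r) is true.
    At 5: [](<>q -> s) requires <>q -> s at every successor {0, 3}.
      At 0: <>q -> s is true.
      At 3: <>q -> s is true.
    So [](<>q -> s) is true at 5.
    At 5: r is false, []r is false, so r -> []r is true.
      At 5: []r requires r at every successor {0, 3}.
        r fails at 3, so []r is false at 5.
Satisfying worlds: {0, 1, 2, 3, 4, 5, 7}

0, 1, 2, 3, 4, 5, 7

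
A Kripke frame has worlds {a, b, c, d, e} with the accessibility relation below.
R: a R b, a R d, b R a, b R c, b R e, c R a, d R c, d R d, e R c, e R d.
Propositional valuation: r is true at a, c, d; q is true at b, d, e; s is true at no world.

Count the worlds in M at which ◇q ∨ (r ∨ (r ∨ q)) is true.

Let φ = ◇q ∨ (r ∨ (r ∨ q)). Evaluate φ at each world:
  a (successors {b, d}): φ is true.
  b (successors {a, c, e}): φ is true.
  c (successors {a}): φ is true.
  d (successors {c, d}): φ is true.
  e (successors {c, d}): φ is true.
For instance, at d:
  At d: ◇q is true, r ∨ (r ∨ q) is true, so ◇q ∨ (r ∨ (r ∨ q)) is true.
    At d: ◇q requires q at some successor in {c, d}.
      q holds at d, so ◇q is true at d.
Satisfying worlds: {a, b, c, d, e}

5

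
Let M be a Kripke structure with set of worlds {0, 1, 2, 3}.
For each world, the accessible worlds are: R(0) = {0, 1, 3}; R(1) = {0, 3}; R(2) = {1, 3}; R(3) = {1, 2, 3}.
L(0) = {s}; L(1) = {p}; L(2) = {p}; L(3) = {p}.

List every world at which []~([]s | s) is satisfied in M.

Recall that []ψ holds at a world iff ψ holds at every accessible world, and <>ψ holds iff ψ holds at some accessible world.
Let φ = []~([]s | s). Evaluate φ at each world:
  0 (successors {0, 1, 3}): φ is false.
  1 (successors {0, 3}): φ is false.
  2 (successors {1, 3}): φ is true.
  3 (successors {1, 2, 3}): φ is true.
For instance, at 1:
  At 1: []~([]s | s) requires ~([]s | s) at every successor {0, 3}.
    ~([]s | s) fails at 0, so []~([]s | s) is false at 1.
      At 0: []s | s is true, so ~([]s | s) is false.
Satisfying worlds: {2, 3}

2, 3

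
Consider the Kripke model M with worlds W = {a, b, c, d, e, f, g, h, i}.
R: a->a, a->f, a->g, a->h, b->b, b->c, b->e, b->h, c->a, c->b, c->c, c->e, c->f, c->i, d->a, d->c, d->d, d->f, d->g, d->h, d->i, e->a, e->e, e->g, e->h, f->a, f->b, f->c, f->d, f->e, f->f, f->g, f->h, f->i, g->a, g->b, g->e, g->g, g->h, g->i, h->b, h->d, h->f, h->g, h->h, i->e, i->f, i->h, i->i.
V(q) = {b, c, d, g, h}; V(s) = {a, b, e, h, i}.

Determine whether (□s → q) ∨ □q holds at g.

Yes

At g: □s → q is true, □q is false, so (□s → q) ∨ □q is true.
  At g: □s is false, q is true, so □s → q is true.
    At g: □s requires s at every successor {a, b, e, g, h, i}.
      s fails at g, so □s is false at g.
  At g: □q requires q at every successor {a, b, e, g, h, i}.
    q fails at a, so □q is false at g.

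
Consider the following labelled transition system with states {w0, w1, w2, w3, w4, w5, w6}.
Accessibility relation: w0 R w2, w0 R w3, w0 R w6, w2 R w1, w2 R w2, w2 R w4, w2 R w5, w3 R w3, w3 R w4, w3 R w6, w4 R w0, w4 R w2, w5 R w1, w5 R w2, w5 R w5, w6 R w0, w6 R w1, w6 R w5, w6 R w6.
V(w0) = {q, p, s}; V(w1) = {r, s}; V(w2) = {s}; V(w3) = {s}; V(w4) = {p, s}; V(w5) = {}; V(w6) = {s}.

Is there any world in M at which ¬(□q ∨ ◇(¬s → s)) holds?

Let φ = ¬(□q ∨ ◇(¬s → s)). Evaluate φ at each world:
  w0 (successors {w2, w3, w6}): φ is false.
  w1 (successors ∅): φ is false.
  w2 (successors {w1, w2, w4, w5}): φ is false.
  w3 (successors {w3, w4, w6}): φ is false.
  w4 (successors {w0, w2}): φ is false.
  w5 (successors {w1, w2, w5}): φ is false.
  w6 (successors {w0, w1, w5, w6}): φ is false.
For instance, at w5:
  At w5: □q ∨ ◇(¬s → s) is true, so ¬(□q ∨ ◇(¬s → s)) is false.
    At w5: □q is false, ◇(¬s → s) is true, so □q ∨ ◇(¬s → s) is true.
      At w5: □q requires q at every successor {w1, w2, w5}.
        q fails at w1, so □q is false at w5.
      At w5: ◇(¬s → s) requires ¬s → s at some successor in {w1, w2, w5}.
        ¬s → s holds at w1, so ◇(¬s → s) is true at w5.

No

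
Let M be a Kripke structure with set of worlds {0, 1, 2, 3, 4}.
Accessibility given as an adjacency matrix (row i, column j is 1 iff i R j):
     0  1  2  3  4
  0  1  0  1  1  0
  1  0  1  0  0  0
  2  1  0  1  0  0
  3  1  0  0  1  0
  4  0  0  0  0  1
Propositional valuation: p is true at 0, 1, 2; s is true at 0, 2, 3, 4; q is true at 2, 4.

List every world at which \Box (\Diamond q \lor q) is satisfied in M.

2, 4

Let φ = \Box (\Diamond q \lor q). Evaluate φ at each world:
  0 (successors {0, 2, 3}): φ is false.
  1 (successors {1}): φ is false.
  2 (successors {0, 2}): φ is true.
  3 (successors {0, 3}): φ is false.
  4 (successors {4}): φ is true.
For instance, at 2:
  At 2: \Box (\Diamond q \lor q) requires \Diamond q \lor q at every successor {0, 2}.
      At 0: \Diamond q is true, q is false, so \Diamond q \lor q is true.
      At 2: \Diamond q is true, q is true, so \Diamond q \lor q is true.
  So \Box (\Diamond q \lor q) is true at 2.
Satisfying worlds: {2, 4}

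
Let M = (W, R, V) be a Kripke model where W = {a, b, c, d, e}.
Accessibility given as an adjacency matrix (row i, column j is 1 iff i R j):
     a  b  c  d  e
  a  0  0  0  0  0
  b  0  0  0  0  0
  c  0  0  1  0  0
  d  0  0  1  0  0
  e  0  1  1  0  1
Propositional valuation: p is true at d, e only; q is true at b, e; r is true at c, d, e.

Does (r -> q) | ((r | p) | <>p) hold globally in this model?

Yes

Let φ = (r -> q) | ((r | p) | <>p). Evaluate φ at each world:
  a (successors ∅): φ is true.
  b (successors ∅): φ is true.
  c (successors {c}): φ is true.
  d (successors {c}): φ is true.
  e (successors {b, c, e}): φ is true.
For instance, at e:
  At e: r -> q is true, (r | p) | <>p is true, so (r -> q) | ((r | p) | <>p) is true.
    At e: r | p is true, <>p is true, so (r | p) | <>p is true.
      At e: <>p requires p at some successor in {b, c, e}.
        p holds at e, so <>p is true at e.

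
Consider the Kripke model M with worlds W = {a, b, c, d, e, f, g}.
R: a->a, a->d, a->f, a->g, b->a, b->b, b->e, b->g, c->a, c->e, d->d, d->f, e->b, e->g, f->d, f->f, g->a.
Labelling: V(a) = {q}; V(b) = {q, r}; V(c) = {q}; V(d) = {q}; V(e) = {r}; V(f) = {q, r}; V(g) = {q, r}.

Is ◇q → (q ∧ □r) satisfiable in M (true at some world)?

No

Recall that □ψ holds at a world iff ψ holds at every accessible world, and ◇ψ holds iff ψ holds at some accessible world.
Let φ = ◇q → (q ∧ □r). Evaluate φ at each world:
  a (successors {a, d, f, g}): φ is false.
  b (successors {a, b, e, g}): φ is false.
  c (successors {a, e}): φ is false.
  d (successors {d, f}): φ is false.
  e (successors {b, g}): φ is false.
  f (successors {d, f}): φ is false.
  g (successors {a}): φ is false.
For instance, at e:
  At e: ◇q is true, q ∧ □r is false, so ◇q → (q ∧ □r) is false.
    At e: ◇q requires q at some successor in {b, g}.
      q holds at b, so ◇q is true at e.
    At e: q is false, □r is true, so q ∧ □r is false.
      At e: □r requires r at every successor {b, g}.
        At b: r is true.
        At g: r is true.
      So □r is true at e.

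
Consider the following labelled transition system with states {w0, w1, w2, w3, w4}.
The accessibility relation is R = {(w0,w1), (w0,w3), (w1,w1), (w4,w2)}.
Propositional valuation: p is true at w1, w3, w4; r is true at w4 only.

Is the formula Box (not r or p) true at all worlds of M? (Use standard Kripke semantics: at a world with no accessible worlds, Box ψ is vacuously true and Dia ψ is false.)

Yes

Recall that Box ψ holds at a world iff ψ holds at every accessible world, and Dia ψ holds iff ψ holds at some accessible world.
Let φ = Box (not r or p). Evaluate φ at each world:
  w0 (successors {w1, w3}): φ is true.
  w1 (successors {w1}): φ is true.
  w2 (successors ∅): φ is true.
  w3 (successors ∅): φ is true.
  w4 (successors {w2}): φ is true.
For instance, at w1:
  At w1: Box (not r or p) requires not r or p at every successor {w1}.
    At w1: not r or p is true.
  So Box (not r or p) is true at w1.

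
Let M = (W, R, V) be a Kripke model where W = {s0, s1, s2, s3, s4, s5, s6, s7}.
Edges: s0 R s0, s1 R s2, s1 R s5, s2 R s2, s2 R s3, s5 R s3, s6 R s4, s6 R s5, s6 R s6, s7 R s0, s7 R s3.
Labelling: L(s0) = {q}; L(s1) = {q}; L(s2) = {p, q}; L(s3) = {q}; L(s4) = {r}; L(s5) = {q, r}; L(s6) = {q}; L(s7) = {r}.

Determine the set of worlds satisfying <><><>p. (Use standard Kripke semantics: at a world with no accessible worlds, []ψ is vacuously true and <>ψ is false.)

s1, s2

Recall that <>ψ holds at a world iff ψ holds at some accessible world.
Let φ = <><><>p. Evaluate φ at each world:
  s0 (successors {s0}): φ is false.
  s1 (successors {s2, s5}): φ is true.
  s2 (successors {s2, s3}): φ is true.
  s3 (successors ∅): φ is false.
  s4 (successors ∅): φ is false.
  s5 (successors {s3}): φ is false.
  s6 (successors {s4, s5, s6}): φ is false.
  s7 (successors {s0, s3}): φ is false.
For instance, at s6:
  At s6: <><><>p requires <><>p at some successor in {s4, s5, s6}.
    At s4: <><>p is false.
    At s5: <><>p is false.
    At s6: <><>p is false.
  So <><><>p is false at s6.
Satisfying worlds: {s1, s2}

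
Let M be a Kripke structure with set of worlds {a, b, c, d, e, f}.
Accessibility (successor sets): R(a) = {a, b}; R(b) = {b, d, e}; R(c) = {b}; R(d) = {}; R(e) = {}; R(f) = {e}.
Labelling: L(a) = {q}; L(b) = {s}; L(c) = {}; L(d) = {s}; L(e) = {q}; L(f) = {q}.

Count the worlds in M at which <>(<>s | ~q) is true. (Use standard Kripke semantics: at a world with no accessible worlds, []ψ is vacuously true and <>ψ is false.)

3

Let φ = <>(<>s | ~q). Evaluate φ at each world:
  a (successors {a, b}): φ is true.
  b (successors {b, d, e}): φ is true.
  c (successors {b}): φ is true.
  d (successors ∅): φ is false.
  e (successors ∅): φ is false.
  f (successors {e}): φ is false.
For instance, at c:
  At c: <>(<>s | ~q) requires <>s | ~q at some successor in {b}.
    <>s | ~q holds at b, so <>(<>s | ~q) is true at c.
      At b: <>s is true, ~q is true, so <>s | ~q is true.
Satisfying worlds: {a, b, c}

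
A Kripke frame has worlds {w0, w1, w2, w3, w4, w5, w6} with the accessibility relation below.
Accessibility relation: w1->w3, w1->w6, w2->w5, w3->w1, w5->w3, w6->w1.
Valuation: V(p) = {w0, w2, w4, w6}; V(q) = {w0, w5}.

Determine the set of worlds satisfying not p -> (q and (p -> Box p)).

w0, w2, w4, w5, w6

Let φ = not p -> (q and (p -> Box p)). Evaluate φ at each world:
  w0 (successors ∅): φ is true.
  w1 (successors {w3, w6}): φ is false.
  w2 (successors {w5}): φ is true.
  w3 (successors {w1}): φ is false.
  w4 (successors ∅): φ is true.
  w5 (successors {w3}): φ is true.
  w6 (successors {w1}): φ is true.
For instance, at w3:
  At w3: not p is true, q and (p -> Box p) is false, so not p -> (q and (p -> Box p)) is false.
    At w3: q is false, p -> Box p is true, so q and (p -> Box p) is false.
      At w3: p is false, Box p is false, so p -> Box p is true.
Satisfying worlds: {w0, w2, w4, w5, w6}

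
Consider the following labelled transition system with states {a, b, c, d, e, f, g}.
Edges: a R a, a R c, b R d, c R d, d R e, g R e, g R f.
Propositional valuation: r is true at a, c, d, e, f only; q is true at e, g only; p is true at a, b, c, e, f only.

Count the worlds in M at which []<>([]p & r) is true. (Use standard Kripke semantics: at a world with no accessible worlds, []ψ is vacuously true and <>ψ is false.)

Let φ = []<>([]p & r). Evaluate φ at each world:
  a (successors {a, c}): φ is true.
  b (successors {d}): φ is true.
  c (successors {d}): φ is true.
  d (successors {e}): φ is false.
  e (successors ∅): φ is true.
  f (successors ∅): φ is true.
  g (successors {e, f}): φ is false.
For instance, at a:
  At a: []<>([]p & r) requires <>([]p & r) at every successor {a, c}.
      At a: <>([]p & r) requires []p & r at some successor in {a, c}.
        []p & r holds at a, so <>([]p & r) is true at a.
      At c: <>([]p & r) requires []p & r at some successor in {d}.
        []p & r holds at d, so <>([]p & r) is true at c.
  So []<>([]p & r) is true at a.
Satisfying worlds: {a, b, c, e, f}

5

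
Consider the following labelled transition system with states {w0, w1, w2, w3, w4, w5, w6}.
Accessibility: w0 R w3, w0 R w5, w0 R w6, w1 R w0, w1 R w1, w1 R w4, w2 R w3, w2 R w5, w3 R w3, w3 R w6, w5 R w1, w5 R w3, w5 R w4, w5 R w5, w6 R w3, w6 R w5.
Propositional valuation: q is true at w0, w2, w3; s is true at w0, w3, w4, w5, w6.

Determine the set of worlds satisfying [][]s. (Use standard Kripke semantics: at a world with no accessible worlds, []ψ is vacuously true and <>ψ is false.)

w3, w4

Let φ = [][]s. Evaluate φ at each world:
  w0 (successors {w3, w5, w6}): φ is false.
  w1 (successors {w0, w1, w4}): φ is false.
  w2 (successors {w3, w5}): φ is false.
  w3 (successors {w3, w6}): φ is true.
  w4 (successors ∅): φ is true.
  w5 (successors {w1, w3, w4, w5}): φ is false.
  w6 (successors {w3, w5}): φ is false.
For instance, at w5:
  At w5: [][]s requires []s at every successor {w1, w3, w4, w5}.
    []s fails at w1, so [][]s is false at w5.
      At w1: []s requires s at every successor {w0, w1, w4}.
        s fails at w1, so []s is false at w1.
Satisfying worlds: {w3, w4}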